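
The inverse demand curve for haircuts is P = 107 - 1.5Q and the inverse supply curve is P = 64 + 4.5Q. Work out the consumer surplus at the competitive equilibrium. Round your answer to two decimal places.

Equilibrium: 107 - 1.5Q = 64 + 4.5Q, so Q* = 7.1667 and P* = 96.25.
Consumer surplus is the triangle under demand above P*: (1/2)(7.1667)(107 - 96.25) = (1/2)(7.1667)(10.75) = 38.5208.

38.52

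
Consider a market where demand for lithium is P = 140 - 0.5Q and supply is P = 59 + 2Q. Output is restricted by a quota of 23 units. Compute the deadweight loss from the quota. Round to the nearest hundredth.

Without the quota, 140 - 0.5Q = 59 + 2Q gives Q* = 32.4.
At Q = 23 the demand price is 140 - 0.5(23) = 128.5 and the supply price is 59 + 2(23) = 105.
Deadweight loss is the triangle between the curves from 23 to 32.4: (1/2)(128.5 - 105)(32.4 - 23) = 110.45.

110.45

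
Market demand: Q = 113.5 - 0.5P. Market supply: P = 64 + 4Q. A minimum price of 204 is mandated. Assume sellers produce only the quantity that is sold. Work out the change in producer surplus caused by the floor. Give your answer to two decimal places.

-130.56

Rewriting demand in inverse form: P = 227 - 2Q.
Without the control, 227 - 2Q = 64 + 4Q so Q* = 27.1667 and P* = 172.6667.
At P = 204, buyers demand (227 - 204)/2 = 11.5 while sellers would supply more, so the quantity traded is 11.5 at price 204.
PS goes from (1/2)(27.1667)(108.6667) = 1476.0556 to 1345.5 (computed as (204 - 64)(11.5) - (1/2)(4)(11.5)^2), a change of -130.5556.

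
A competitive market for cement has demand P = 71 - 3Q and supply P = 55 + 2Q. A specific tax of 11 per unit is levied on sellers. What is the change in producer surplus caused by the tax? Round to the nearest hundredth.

Pre-tax equilibrium: 71 - 3Q = 55 + 2Q gives Q* = 3.2, P* = 61.4.
A tax on sellers shifts supply up by 11: 71 - 3Q = 55 + 2Q + 11, so Q_t = 1. Buyers pay P_b = 68; sellers receive P_s = P_b - 11 = 57.
PS falls from (1/2)(3.2)(6.4) = 10.24 to (1/2)(1)(2) = 1, a change of -9.24.

-9.24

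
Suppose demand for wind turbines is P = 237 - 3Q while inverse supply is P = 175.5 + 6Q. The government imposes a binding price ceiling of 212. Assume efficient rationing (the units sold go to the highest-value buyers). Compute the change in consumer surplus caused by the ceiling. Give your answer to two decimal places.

Free-market equilibrium: 237 - 3Q = 175.5 + 6Q gives Q* = 6.8333, P* = 216.5.
At the ceiling price 212, quantity supplied is (212 - 175.5)/6 = 6.0833; supply is the short side, so Q = 6.0833 trades at P = 212.
CS goes from (1/2)(6.8333)(20.5) = 70.0417 to 96.5729 (computed as (237 - 212)(6.0833) - (1/2)(3)(6.0833)^2), a change of 26.5312.

26.53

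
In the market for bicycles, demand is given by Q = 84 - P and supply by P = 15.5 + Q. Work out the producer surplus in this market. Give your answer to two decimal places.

586.53

Rewriting demand in inverse form: P = 84 - Q.
Set 84 - Q = 15.5 + Q, which gives 68.5 = 2Q, so Q* = 34.25 and P* = 84 - (34.25) = 49.75.
PS is the area between P* and the supply curve from 0 to Q*: (1/2)(34.25)(34.25) = 586.5312.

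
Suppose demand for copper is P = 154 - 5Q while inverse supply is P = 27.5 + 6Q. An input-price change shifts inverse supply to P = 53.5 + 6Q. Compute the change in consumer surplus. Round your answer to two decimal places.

Initial equilibrium: Q_0 = 11.5, P_0 = 96.5; CS_0 = (1/2)(11.5)(57.5) = 330.625, PS_0 = (1/2)(11.5)(69) = 396.75.
New equilibrium: 154 - 5Q = 53.5 + 6Q gives Q_1 = 9.1364, P_1 = 108.3182; CS_1 = 208.6829, PS_1 = 250.4194.
Change in consumer surplus = 208.6829 - 330.625 = -121.9421.

-121.94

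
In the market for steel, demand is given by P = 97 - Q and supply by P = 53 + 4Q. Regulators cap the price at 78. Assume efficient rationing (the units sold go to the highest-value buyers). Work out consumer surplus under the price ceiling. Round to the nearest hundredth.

99.22

Free-market equilibrium: 97 - Q = 53 + 4Q gives Q* = 8.8, P* = 88.2.
At the ceiling price 78, quantity supplied is (78 - 53)/4 = 6.25; supply is the short side, so Q = 6.25 trades at P = 78.
The demand price at Q = 6.25 is 90.75. CS is the trapezoid between demand and 78 over [0, 6.25]: (1/2)[(97 - 78) + (90.75 - 78)](6.25) = 99.2188.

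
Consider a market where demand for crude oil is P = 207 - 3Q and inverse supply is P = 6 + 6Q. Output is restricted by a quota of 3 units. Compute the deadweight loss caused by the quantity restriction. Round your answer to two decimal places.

Without the quota, 207 - 3Q = 6 + 6Q gives Q* = 22.3333.
At Q = 3 the demand price is 207 - 3(3) = 198 and the supply price is 6 + 6(3) = 24.
DWL = (1/2)(gap between curves at 3) x (Q* - 3) = (1/2)(174)(19.3333) = 1682.

1682.00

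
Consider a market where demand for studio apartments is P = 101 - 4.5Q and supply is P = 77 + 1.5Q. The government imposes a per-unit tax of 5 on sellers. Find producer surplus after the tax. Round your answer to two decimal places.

Without the tax, 101 - 4.5Q = 77 + 1.5Q so Q* = 4 and P* = 83.
A tax on sellers shifts supply up by 5: 101 - 4.5Q = 77 + 1.5Q + 5, so Q_t = 3.1667. Buyers pay P_b = 86.75; sellers receive P_s = P_b - 5 = 81.75.
Producer surplus is the triangle above supply below P_s: (1/2)(3.1667)(81.75 - 77) = 7.5208.

7.52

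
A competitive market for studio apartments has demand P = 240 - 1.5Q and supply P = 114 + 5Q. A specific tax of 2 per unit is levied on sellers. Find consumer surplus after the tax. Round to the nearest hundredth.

Without the tax, 240 - 1.5Q = 114 + 5Q so Q* = 19.3846 and P* = 210.9231.
With the tax, sellers need 2 more per unit: 240 - 1.5Q = 114 + 5Q + 2, so Q_t = 19.0769. Buyers pay P_b = 211.3846; sellers receive P_s = P_b - 2 = 209.3846.
Consumer surplus is the triangle under demand above P_b: (1/2)(19.0769)(240 - 211.3846) = 272.9467.

272.95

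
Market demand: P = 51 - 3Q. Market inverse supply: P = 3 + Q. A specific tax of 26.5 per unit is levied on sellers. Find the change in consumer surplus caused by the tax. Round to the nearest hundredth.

-172.66

Without the tax, 51 - 3Q = 3 + Q so Q* = 12 and P* = 15.
A tax on sellers shifts supply up by 26.5: 51 - 3Q = 3 + Q + 26.5, so Q_t = 5.375. Buyers pay P_b = 34.875; sellers receive P_s = P_b - 26.5 = 8.375.
CS falls from (1/2)(12)(36) = 216 to (1/2)(5.375)(16.125) = 43.3359, a change of -172.6641.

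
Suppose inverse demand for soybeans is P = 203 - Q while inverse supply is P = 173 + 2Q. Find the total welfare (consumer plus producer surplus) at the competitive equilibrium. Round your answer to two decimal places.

Set 203 - Q = 173 + 2Q, which gives 30 = 3Q, so Q* = 10 and P* = 203 - (10) = 193.
Total surplus is the full triangle between the curves from 0 to Q*: (1/2)(10)(203 - 173) = 150.

150.00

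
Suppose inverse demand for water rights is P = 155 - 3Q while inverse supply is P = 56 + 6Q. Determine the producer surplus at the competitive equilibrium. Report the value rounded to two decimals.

Set 155 - 3Q = 56 + 6Q, which gives 99 = 9Q, so Q* = 11 and P* = 155 - 3(11) = 122.
Producer surplus is the triangle above supply below P*: (1/2)(11)(122 - 56) = (1/2)(11)(66) = 363.

363.00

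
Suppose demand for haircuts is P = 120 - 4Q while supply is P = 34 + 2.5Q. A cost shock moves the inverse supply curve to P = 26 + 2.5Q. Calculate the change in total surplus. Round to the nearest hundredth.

Initial equilibrium: Q_0 = 13.2308, P_0 = 67.0769; CS_0 = (1/2)(13.2308)(52.9231) = 350.1065, PS_0 = (1/2)(13.2308)(33.0769) = 218.8166.
New equilibrium: 120 - 4Q = 26 + 2.5Q gives Q_1 = 14.4615, P_1 = 62.1538; CS_1 = 418.2722, PS_1 = 261.4201.
Change in total surplus = (418.2722 + 261.4201) - (350.1065 + 218.8166) = 110.7692.

110.77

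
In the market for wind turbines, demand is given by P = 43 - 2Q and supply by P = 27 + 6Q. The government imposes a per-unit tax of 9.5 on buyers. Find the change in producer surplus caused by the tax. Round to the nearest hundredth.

-10.02

Without the tax, 43 - 2Q = 27 + 6Q so Q* = 2 and P* = 39.
A tax on buyers shifts demand down by 9.5: (43 - 9.5) - 2Q = 27 + 6Q, so Q_t = 0.8125. Buyers pay P_b = 41.375; sellers receive P_s = P_b - 9.5 = 31.875.
PS falls from (1/2)(2)(12) = 12 to (1/2)(0.8125)(4.875) = 1.9805, a change of -10.0195.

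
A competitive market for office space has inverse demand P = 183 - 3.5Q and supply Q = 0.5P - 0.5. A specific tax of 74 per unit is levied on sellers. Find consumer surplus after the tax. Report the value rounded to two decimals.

Rewriting supply in inverse form: P = 1 + 2Q.
Pre-tax equilibrium: 183 - 3.5Q = 1 + 2Q gives Q* = 33.0909, P* = 67.1818.
A tax on sellers shifts supply up by 74: 183 - 3.5Q = 1 + 2Q + 74, so Q_t = 19.6364. Buyers pay P_b = 114.2727; sellers receive P_s = P_b - 74 = 40.2727.
Consumer surplus is the triangle under demand above P_b: (1/2)(19.6364)(183 - 114.2727) = 674.7769.

674.78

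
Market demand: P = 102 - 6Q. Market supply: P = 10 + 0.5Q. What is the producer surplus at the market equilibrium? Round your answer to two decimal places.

50.08

Equilibrium: 102 - 6Q = 10 + 0.5Q, so Q* = 14.1538 and P* = 17.0769.
The supply curve's price intercept is 10, so PS = (1/2)(Q*)(P* - 10) = (1/2)(14.1538)(7.0769) = 50.0828.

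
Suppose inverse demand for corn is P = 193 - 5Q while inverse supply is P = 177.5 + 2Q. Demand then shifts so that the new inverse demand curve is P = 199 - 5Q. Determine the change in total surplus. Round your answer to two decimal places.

15.86

Initial equilibrium: Q_0 = 2.2143, P_0 = 181.9286; CS_0 = (1/2)(2.2143)(11.0714) = 12.2577, PS_0 = (1/2)(2.2143)(4.4286) = 4.9031.
New equilibrium: 199 - 5Q = 177.5 + 2Q gives Q_1 = 3.0714, P_1 = 183.6429; CS_1 = 23.5842, PS_1 = 9.4337.
Change in total surplus = (23.5842 + 9.4337) - (12.2577 + 4.9031) = 15.8571.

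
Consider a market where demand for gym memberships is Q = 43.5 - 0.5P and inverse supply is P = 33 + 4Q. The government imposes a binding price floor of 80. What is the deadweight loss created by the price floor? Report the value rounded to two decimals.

Rewriting demand in inverse form: P = 87 - 2Q.
Free-market equilibrium: 87 - 2Q = 33 + 4Q gives Q* = 9, P* = 69.
At the floor price 80, quantity demanded is (87 - 80)/2 = 3.5; demand is the short side, so Q = 3.5 trades at P = 80.
The lost-trades triangle has base Q* - 3.5 = 5.5 and height equal to the gap between the curves at Q = 3.5, which is 80 - 47 = 33. DWL = (1/2)(5.5)(33) = 90.75.

90.75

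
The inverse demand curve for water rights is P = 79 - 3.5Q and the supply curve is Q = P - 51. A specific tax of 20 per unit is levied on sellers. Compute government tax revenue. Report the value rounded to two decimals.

35.56

Rewriting supply in inverse form: P = 51 + Q.
Pre-tax equilibrium: 79 - 3.5Q = 51 + Q gives Q* = 6.2222, P* = 57.2222.
With the tax, sellers need 20 more per unit: 79 - 3.5Q = 51 + Q + 20, so Q_t = 1.7778. Buyers pay P_b = 72.7778; sellers receive P_s = P_b - 20 = 52.7778.
Tax revenue = t x Q_t = 20 x 1.7778 = 35.5556.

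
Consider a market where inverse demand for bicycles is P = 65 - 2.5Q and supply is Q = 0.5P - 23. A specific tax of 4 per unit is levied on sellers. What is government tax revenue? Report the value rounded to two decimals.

Rewriting supply in inverse form: P = 46 + 2Q.
Pre-tax equilibrium: 65 - 2.5Q = 46 + 2Q gives Q* = 4.2222, P* = 54.4444.
A tax on sellers shifts supply up by 4: 65 - 2.5Q = 46 + 2Q + 4, so Q_t = 3.3333. Buyers pay P_b = 56.6667; sellers receive P_s = P_b - 4 = 52.6667.
Tax revenue = t x Q_t = 4 x 3.3333 = 13.3333.

13.33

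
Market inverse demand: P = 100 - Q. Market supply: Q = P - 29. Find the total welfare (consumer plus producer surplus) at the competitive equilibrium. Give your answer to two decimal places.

Rewriting supply in inverse form: P = 29 + Q.
Setting demand equal to supply, 71 = 2Q, so Q* = 35.5 and P* = 64.5.
CS = (1/2)(35.5)(35.5) = 630.125 and PS = (1/2)(35.5)(35.5) = 630.125, so total surplus = 1260.25.

1260.25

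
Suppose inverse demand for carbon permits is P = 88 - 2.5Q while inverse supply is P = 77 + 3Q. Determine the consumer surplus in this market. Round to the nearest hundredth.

5.00

Setting demand equal to supply, 11 = 5.5Q, so Q* = 2 and P* = 83.
CS is the area between the demand curve and P* from 0 to Q*: (1/2)(2)(5) = 5.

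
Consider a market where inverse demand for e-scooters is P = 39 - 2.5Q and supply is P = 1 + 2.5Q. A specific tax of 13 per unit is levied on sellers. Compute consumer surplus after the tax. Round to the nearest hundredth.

31.25

Without the tax, 39 - 2.5Q = 1 + 2.5Q so Q* = 7.6 and P* = 20.
With the tax, sellers need 13 more per unit: 39 - 2.5Q = 1 + 2.5Q + 13, so Q_t = 5. Buyers pay P_b = 26.5; sellers receive P_s = P_b - 13 = 13.5.
CS = (1/2)(Q_t)(39 - P_b) = (1/2)(5)(12.5) = 31.25.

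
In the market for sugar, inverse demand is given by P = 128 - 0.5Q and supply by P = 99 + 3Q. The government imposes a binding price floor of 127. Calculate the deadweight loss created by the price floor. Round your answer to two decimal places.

Free-market equilibrium: 128 - 0.5Q = 99 + 3Q gives Q* = 8.2857, P* = 123.8571.
At the floor price 127, quantity demanded is (128 - 127)/0.5 = 2; demand is the short side, so Q = 2 trades at P = 127.
At Q = 2 the demand price is 127 and the supply price is 105. Deadweight loss is the triangle between the curves from 2 to 8.2857: (1/2)(127 - 105)(8.2857 - 2) = 69.1429.

69.14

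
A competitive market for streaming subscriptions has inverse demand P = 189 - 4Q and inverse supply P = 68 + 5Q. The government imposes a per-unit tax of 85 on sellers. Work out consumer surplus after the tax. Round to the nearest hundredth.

32.00

Pre-tax equilibrium: 189 - 4Q = 68 + 5Q gives Q* = 13.4444, P* = 135.2222.
With the tax, sellers need 85 more per unit: 189 - 4Q = 68 + 5Q + 85, so Q_t = 4. Buyers pay P_b = 173; sellers receive P_s = P_b - 85 = 88.
Consumer surplus is the triangle under demand above P_b: (1/2)(4)(189 - 173) = 32.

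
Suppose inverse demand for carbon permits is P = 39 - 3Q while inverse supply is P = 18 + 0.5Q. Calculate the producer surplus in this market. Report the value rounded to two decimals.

Set 39 - 3Q = 18 + 0.5Q, which gives 21 = 3.5Q, so Q* = 6 and P* = 39 - 3(6) = 21.
Producer surplus is the triangle above supply below P*: (1/2)(6)(21 - 18) = (1/2)(6)(3) = 9.

9.00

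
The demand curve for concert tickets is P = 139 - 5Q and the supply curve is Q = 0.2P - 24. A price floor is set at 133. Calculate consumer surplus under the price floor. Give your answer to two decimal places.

Rewriting supply in inverse form: P = 120 + 5Q.
Free-market equilibrium: 139 - 5Q = 120 + 5Q gives Q* = 1.9, P* = 129.5.
At the floor price 133, quantity demanded is (139 - 133)/5 = 1.2; demand is the short side, so Q = 1.2 trades at P = 133.
CS is the triangle under demand above 133: (1/2)(1.2)(139 - 133) = 3.6.

3.60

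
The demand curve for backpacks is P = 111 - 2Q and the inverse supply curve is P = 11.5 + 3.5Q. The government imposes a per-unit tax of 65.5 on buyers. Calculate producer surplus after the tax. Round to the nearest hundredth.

Without the tax, 111 - 2Q = 11.5 + 3.5Q so Q* = 18.0909 and P* = 74.8182.
A tax on buyers shifts demand down by 65.5: (111 - 65.5) - 2Q = 11.5 + 3.5Q, so Q_t = 6.1818. Buyers pay P_b = 98.6364; sellers receive P_s = P_b - 65.5 = 33.1364.
PS = (1/2)(Q_t)(P_s - 11.5) = (1/2)(6.1818)(21.6364) = 66.876.

66.88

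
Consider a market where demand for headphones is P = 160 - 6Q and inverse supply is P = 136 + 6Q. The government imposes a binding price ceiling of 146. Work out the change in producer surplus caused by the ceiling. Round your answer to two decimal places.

Without the control, 160 - 6Q = 136 + 6Q so Q* = 2 and P* = 148.
At P = 146, sellers supply (146 - 136)/6 = 1.6667 while buyers want more, so the quantity traded is 1.6667 at price 146.
PS goes from (1/2)(2)(12) = 12 to 8.3333 (computed as (146 - 136)(1.6667) - (1/2)(6)(1.6667)^2), a change of -3.6667.

-3.67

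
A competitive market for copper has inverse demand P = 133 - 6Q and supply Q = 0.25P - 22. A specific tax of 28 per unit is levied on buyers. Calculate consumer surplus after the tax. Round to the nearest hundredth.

Rewriting supply in inverse form: P = 88 + 4Q.
Without the tax, 133 - 6Q = 88 + 4Q so Q* = 4.5 and P* = 106.
A tax on buyers shifts demand down by 28: (133 - 28) - 6Q = 88 + 4Q, so Q_t = 1.7. Buyers pay P_b = 122.8; sellers receive P_s = P_b - 28 = 94.8.
Consumer surplus is the triangle under demand above P_b: (1/2)(1.7)(133 - 122.8) = 8.67.

8.67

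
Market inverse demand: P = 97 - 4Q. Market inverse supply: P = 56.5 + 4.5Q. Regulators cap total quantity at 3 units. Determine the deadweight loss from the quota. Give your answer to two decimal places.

Without the quota, 97 - 4Q = 56.5 + 4.5Q gives Q* = 4.7647.
At Q = 3 the demand price is 97 - 4(3) = 85 and the supply price is 56.5 + 4.5(3) = 70.
DWL = (1/2)(gap between curves at 3) x (Q* - 3) = (1/2)(15)(1.7647) = 13.2353.

13.24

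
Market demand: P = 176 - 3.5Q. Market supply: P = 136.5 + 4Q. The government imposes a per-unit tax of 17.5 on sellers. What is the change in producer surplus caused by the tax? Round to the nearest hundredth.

Pre-tax equilibrium: 176 - 3.5Q = 136.5 + 4Q gives Q* = 5.2667, P* = 157.5667.
A tax on sellers shifts supply up by 17.5: 176 - 3.5Q = 136.5 + 4Q + 17.5, so Q_t = 2.9333. Buyers pay P_b = 165.7333; sellers receive P_s = P_b - 17.5 = 148.2333.
Producers lose the trapezoid between P_s and P* out to Q_t plus the triangle from Q_t to Q*: change in PS = 17.2089 - 55.4756 = -38.2667.

-38.27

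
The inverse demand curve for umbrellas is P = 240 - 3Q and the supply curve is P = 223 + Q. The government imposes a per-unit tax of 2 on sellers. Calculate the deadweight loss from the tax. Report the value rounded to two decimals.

Without the tax, 240 - 3Q = 223 + Q so Q* = 4.25 and P* = 227.25.
A tax on sellers shifts supply up by 2: 240 - 3Q = 223 + Q + 2, so Q_t = 3.75. Buyers pay P_b = 228.75; sellers receive P_s = P_b - 2 = 226.75.
Deadweight loss is the triangle between the curves from Q_t to Q*: (1/2)(4.25 - 3.75)(2) = 0.5.

0.50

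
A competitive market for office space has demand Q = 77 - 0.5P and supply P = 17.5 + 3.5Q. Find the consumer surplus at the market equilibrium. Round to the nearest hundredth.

615.94

Rewriting demand in inverse form: P = 154 - 2Q.
Setting demand equal to supply, 136.5 = 5.5Q, so Q* = 24.8182 and P* = 104.3636.
Consumer surplus is the triangle under demand above P*: (1/2)(24.8182)(154 - 104.3636) = (1/2)(24.8182)(49.6364) = 615.9421.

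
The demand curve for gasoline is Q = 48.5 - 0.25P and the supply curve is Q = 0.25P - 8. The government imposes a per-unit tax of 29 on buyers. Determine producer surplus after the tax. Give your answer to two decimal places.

552.78

Rewriting demand in inverse form: P = 194 - 4Q.
Rewriting supply in inverse form: P = 32 + 4Q.
Pre-tax equilibrium: 194 - 4Q = 32 + 4Q gives Q* = 20.25, P* = 113.
With the tax, buyers' net willingness to pay falls by 29: (194 - 29) - 4Q = 32 + 4Q, so Q_t = 16.625. Buyers pay P_b = 127.5; sellers receive P_s = P_b - 29 = 98.5.
PS = (1/2)(Q_t)(P_s - 32) = (1/2)(16.625)(66.5) = 552.7812.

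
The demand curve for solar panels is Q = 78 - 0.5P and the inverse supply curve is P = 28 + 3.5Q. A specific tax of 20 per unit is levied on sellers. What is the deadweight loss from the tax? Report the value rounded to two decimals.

36.36

Rewriting demand in inverse form: P = 156 - 2Q.
Without the tax, 156 - 2Q = 28 + 3.5Q so Q* = 23.2727 and P* = 109.4545.
With the tax, sellers need 20 more per unit: 156 - 2Q = 28 + 3.5Q + 20, so Q_t = 19.6364. Buyers pay P_b = 116.7273; sellers receive P_s = P_b - 20 = 96.7273.
The welfare triangle lost has base Q* - Q_t = 3.6364 and height t = 20, so DWL = (1/2)(3.6364)(20) = 36.3636.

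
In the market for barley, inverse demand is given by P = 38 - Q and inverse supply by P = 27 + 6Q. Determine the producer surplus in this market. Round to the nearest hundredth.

Equilibrium: 38 - Q = 27 + 6Q, so Q* = 1.5714 and P* = 36.4286.
The supply curve's price intercept is 27, so PS = (1/2)(Q*)(P* - 27) = (1/2)(1.5714)(9.4286) = 7.4082.

7.41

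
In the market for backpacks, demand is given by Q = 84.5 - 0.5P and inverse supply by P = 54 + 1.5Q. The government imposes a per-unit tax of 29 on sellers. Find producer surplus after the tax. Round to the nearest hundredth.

Rewriting demand in inverse form: P = 169 - 2Q.
Without the tax, 169 - 2Q = 54 + 1.5Q so Q* = 32.8571 and P* = 103.2857.
With the tax, sellers need 29 more per unit: 169 - 2Q = 54 + 1.5Q + 29, so Q_t = 24.5714. Buyers pay P_b = 119.8571; sellers receive P_s = P_b - 29 = 90.8571.
PS = (1/2)(Q_t)(P_s - 54) = (1/2)(24.5714)(36.8571) = 452.8163.

452.82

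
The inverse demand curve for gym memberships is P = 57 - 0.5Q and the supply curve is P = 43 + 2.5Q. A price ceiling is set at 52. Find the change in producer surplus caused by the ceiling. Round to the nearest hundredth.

Without the control, 57 - 0.5Q = 43 + 2.5Q so Q* = 4.6667 and P* = 54.6667.
At P = 52, sellers supply (52 - 43)/2.5 = 3.6 while buyers want more, so the quantity traded is 3.6 at price 52.
PS goes from (1/2)(4.6667)(11.6667) = 27.2222 to 16.2 (computed as (52 - 43)(3.6) - (1/2)(2.5)(3.6)^2), a change of -11.0222.

-11.02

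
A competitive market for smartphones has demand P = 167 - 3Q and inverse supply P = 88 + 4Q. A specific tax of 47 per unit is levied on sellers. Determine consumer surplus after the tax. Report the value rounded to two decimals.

31.35

Pre-tax equilibrium: 167 - 3Q = 88 + 4Q gives Q* = 11.2857, P* = 133.1429.
A tax on sellers shifts supply up by 47: 167 - 3Q = 88 + 4Q + 47, so Q_t = 4.5714. Buyers pay P_b = 153.2857; sellers receive P_s = P_b - 47 = 106.2857.
CS = (1/2)(Q_t)(167 - P_b) = (1/2)(4.5714)(13.7143) = 31.3469.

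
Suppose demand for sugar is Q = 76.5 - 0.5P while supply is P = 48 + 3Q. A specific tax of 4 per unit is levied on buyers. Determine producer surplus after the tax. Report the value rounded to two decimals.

Rewriting demand in inverse form: P = 153 - 2Q.
Without the tax, 153 - 2Q = 48 + 3Q so Q* = 21 and P* = 111.
With the tax, buyers' net willingness to pay falls by 4: (153 - 4) - 2Q = 48 + 3Q, so Q_t = 20.2. Buyers pay P_b = 112.6; sellers receive P_s = P_b - 4 = 108.6.
Producer surplus is the triangle above supply below P_s: (1/2)(20.2)(108.6 - 48) = 612.06.

612.06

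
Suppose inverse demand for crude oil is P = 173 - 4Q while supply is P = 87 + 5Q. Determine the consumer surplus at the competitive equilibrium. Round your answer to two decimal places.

Setting demand equal to supply, 86 = 9Q, so Q* = 9.5556 and P* = 134.7778.
CS is the area between the demand curve and P* from 0 to Q*: (1/2)(9.5556)(38.2222) = 182.6173.

182.62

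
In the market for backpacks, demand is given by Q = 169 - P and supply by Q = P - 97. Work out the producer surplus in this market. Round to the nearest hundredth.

648.00

Rewriting demand in inverse form: P = 169 - Q.
Rewriting supply in inverse form: P = 97 + Q.
Set 169 - Q = 97 + Q, which gives 72 = 2Q, so Q* = 36 and P* = 169 - (36) = 133.
Producer surplus is the triangle above supply below P*: (1/2)(36)(133 - 97) = (1/2)(36)(36) = 648.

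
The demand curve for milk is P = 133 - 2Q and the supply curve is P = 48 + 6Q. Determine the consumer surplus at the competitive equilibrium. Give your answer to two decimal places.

Setting demand equal to supply, 85 = 8Q, so Q* = 10.625 and P* = 111.75.
Consumer surplus is the triangle under demand above P*: (1/2)(10.625)(133 - 111.75) = (1/2)(10.625)(21.25) = 112.8906.

112.89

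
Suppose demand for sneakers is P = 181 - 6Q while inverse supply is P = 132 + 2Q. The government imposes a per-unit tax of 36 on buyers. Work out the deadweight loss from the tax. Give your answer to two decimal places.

81.00

Pre-tax equilibrium: 181 - 6Q = 132 + 2Q gives Q* = 6.125, P* = 144.25.
With the tax, buyers' net willingness to pay falls by 36: (181 - 36) - 6Q = 132 + 2Q, so Q_t = 1.625. Buyers pay P_b = 171.25; sellers receive P_s = P_b - 36 = 135.25.
The welfare triangle lost has base Q* - Q_t = 4.5 and height t = 36, so DWL = (1/2)(4.5)(36) = 81.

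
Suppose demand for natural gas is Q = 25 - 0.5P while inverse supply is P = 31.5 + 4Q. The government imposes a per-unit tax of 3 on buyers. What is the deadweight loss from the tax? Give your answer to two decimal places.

Rewriting demand in inverse form: P = 50 - 2Q.
Pre-tax equilibrium: 50 - 2Q = 31.5 + 4Q gives Q* = 3.0833, P* = 43.8333.
A tax on buyers shifts demand down by 3: (50 - 3) - 2Q = 31.5 + 4Q, so Q_t = 2.5833. Buyers pay P_b = 44.8333; sellers receive P_s = P_b - 3 = 41.8333.
The welfare triangle lost has base Q* - Q_t = 0.5 and height t = 3, so DWL = (1/2)(0.5)(3) = 0.75.

0.75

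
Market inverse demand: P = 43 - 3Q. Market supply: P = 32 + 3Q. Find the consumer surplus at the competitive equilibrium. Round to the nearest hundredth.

Setting demand equal to supply, 11 = 6Q, so Q* = 1.8333 and P* = 37.5.
Consumer surplus is the triangle under demand above P*: (1/2)(1.8333)(43 - 37.5) = (1/2)(1.8333)(5.5) = 5.0417.

5.04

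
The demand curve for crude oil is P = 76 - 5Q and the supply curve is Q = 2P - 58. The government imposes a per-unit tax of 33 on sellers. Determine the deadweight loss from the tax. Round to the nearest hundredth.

Rewriting supply in inverse form: P = 29 + 0.5Q.
Without the tax, 76 - 5Q = 29 + 0.5Q so Q* = 8.5455 and P* = 33.2727.
With the tax, sellers need 33 more per unit: 76 - 5Q = 29 + 0.5Q + 33, so Q_t = 2.5455. Buyers pay P_b = 63.2727; sellers receive P_s = P_b - 33 = 30.2727.
The welfare triangle lost has base Q* - Q_t = 6 and height t = 33, so DWL = (1/2)(6)(33) = 99.

99.00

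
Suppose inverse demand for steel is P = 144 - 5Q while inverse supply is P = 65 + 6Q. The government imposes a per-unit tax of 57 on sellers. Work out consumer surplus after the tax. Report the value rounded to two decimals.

10.00

Without the tax, 144 - 5Q = 65 + 6Q so Q* = 7.1818 and P* = 108.0909.
With the tax, sellers need 57 more per unit: 144 - 5Q = 65 + 6Q + 57, so Q_t = 2. Buyers pay P_b = 134; sellers receive P_s = P_b - 57 = 77.
Consumer surplus is the triangle under demand above P_b: (1/2)(2)(144 - 134) = 10.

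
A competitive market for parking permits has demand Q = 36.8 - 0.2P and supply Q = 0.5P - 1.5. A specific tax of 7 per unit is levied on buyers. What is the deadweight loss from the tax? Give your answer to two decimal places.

Rewriting demand in inverse form: P = 184 - 5Q.
Rewriting supply in inverse form: P = 3 + 2Q.
Pre-tax equilibrium: 184 - 5Q = 3 + 2Q gives Q* = 25.8571, P* = 54.7143.
With the tax, buyers' net willingness to pay falls by 7: (184 - 7) - 5Q = 3 + 2Q, so Q_t = 24.8571. Buyers pay P_b = 59.7143; sellers receive P_s = P_b - 7 = 52.7143.
The welfare triangle lost has base Q* - Q_t = 1 and height t = 7, so DWL = (1/2)(1)(7) = 3.5.

3.50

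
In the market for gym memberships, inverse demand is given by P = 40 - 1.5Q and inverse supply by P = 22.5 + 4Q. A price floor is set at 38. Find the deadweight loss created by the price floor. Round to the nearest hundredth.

Without the control, 40 - 1.5Q = 22.5 + 4Q so Q* = 3.1818 and P* = 35.2273.
At the floor price 38, quantity demanded is (40 - 38)/1.5 = 1.3333; demand is the short side, so Q = 1.3333 trades at P = 38.
The lost-trades triangle has base Q* - 1.3333 = 1.8485 and height equal to the gap between the curves at Q = 1.3333, which is 38 - 27.8333 = 10.1667. DWL = (1/2)(1.8485)(10.1667) = 9.3965.

9.40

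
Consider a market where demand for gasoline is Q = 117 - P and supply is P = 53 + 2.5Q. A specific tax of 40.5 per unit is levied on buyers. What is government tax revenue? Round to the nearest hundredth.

Rewriting demand in inverse form: P = 117 - Q.
Pre-tax equilibrium: 117 - Q = 53 + 2.5Q gives Q* = 18.2857, P* = 98.7143.
With the tax, buyers' net willingness to pay falls by 40.5: (117 - 40.5) - Q = 53 + 2.5Q, so Q_t = 6.7143. Buyers pay P_b = 110.2857; sellers receive P_s = P_b - 40.5 = 69.7857.
Tax revenue = t x Q_t = 40.5 x 6.7143 = 271.9286.

271.93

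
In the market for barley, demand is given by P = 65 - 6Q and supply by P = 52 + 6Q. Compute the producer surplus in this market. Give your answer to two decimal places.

Equilibrium: 65 - 6Q = 52 + 6Q, so Q* = 1.0833 and P* = 58.5.
PS is the area between P* and the supply curve from 0 to Q*: (1/2)(1.0833)(6.5) = 3.5208.

3.52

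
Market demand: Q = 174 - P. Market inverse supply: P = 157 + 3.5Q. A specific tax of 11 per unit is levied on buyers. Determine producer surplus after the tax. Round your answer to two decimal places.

3.11

Rewriting demand in inverse form: P = 174 - Q.
Without the tax, 174 - Q = 157 + 3.5Q so Q* = 3.7778 and P* = 170.2222.
A tax on buyers shifts demand down by 11: (174 - 11) - Q = 157 + 3.5Q, so Q_t = 1.3333. Buyers pay P_b = 172.6667; sellers receive P_s = P_b - 11 = 161.6667.
Producer surplus is the triangle above supply below P_s: (1/2)(1.3333)(161.6667 - 157) = 3.1111.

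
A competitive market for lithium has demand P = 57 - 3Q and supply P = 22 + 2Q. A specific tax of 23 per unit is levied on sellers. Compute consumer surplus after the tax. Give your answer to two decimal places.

Pre-tax equilibrium: 57 - 3Q = 22 + 2Q gives Q* = 7, P* = 36.
With the tax, sellers need 23 more per unit: 57 - 3Q = 22 + 2Q + 23, so Q_t = 2.4. Buyers pay P_b = 49.8; sellers receive P_s = P_b - 23 = 26.8.
CS = (1/2)(Q_t)(57 - P_b) = (1/2)(2.4)(7.2) = 8.64.

8.64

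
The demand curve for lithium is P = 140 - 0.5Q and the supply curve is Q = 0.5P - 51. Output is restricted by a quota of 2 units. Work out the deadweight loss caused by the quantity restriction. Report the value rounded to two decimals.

Rewriting supply in inverse form: P = 102 + 2Q.
Unrestricted equilibrium: Q* = (140 - 102)/(0.5 + 2) = 15.2.
At Q = 2 the demand price is 140 - 0.5(2) = 139 and the supply price is 102 + 2(2) = 106.
DWL = (1/2)(gap between curves at 2) x (Q* - 2) = (1/2)(33)(13.2) = 217.8.

217.80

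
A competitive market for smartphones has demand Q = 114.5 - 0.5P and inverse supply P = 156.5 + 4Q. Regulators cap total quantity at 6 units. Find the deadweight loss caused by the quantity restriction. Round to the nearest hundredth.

Rewriting demand in inverse form: P = 229 - 2Q.
Unrestricted equilibrium: Q* = (229 - 156.5)/(2 + 4) = 12.0833.
At Q = 6 the demand price is 229 - 2(6) = 217 and the supply price is 156.5 + 4(6) = 180.5.
DWL = (1/2)(gap between curves at 6) x (Q* - 6) = (1/2)(36.5)(6.0833) = 111.0208.

111.02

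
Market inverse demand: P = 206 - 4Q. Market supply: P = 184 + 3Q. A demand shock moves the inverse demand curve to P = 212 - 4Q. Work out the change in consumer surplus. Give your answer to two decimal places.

12.24

Initial equilibrium: Q_0 = 3.1429, P_0 = 193.4286; CS_0 = (1/2)(3.1429)(12.5714) = 19.7551, PS_0 = (1/2)(3.1429)(9.4286) = 14.8163.
New equilibrium: 212 - 4Q = 184 + 3Q gives Q_1 = 4, P_1 = 196; CS_1 = 32, PS_1 = 24.
Change in consumer surplus = 32 - 19.7551 = 12.2449.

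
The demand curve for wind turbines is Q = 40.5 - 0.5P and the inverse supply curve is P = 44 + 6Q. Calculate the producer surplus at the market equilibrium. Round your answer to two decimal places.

64.17

Rewriting demand in inverse form: P = 81 - 2Q.
Setting demand equal to supply, 37 = 8Q, so Q* = 4.625 and P* = 71.75.
The supply curve's price intercept is 44, so PS = (1/2)(Q*)(P* - 44) = (1/2)(4.625)(27.75) = 64.1719.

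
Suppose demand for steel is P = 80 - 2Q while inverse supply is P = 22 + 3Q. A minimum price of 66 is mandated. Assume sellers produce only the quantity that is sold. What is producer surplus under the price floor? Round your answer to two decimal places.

234.50

Free-market equilibrium: 80 - 2Q = 22 + 3Q gives Q* = 11.6, P* = 56.8.
At P = 66, buyers demand (80 - 66)/2 = 7 while sellers would supply more, so the quantity traded is 7 at price 66.
The supply price at Q = 7 is 43. PS is the trapezoid between 66 and supply over [0, 7]: (1/2)[(66 - 22) + (66 - 43)](7) = 234.5.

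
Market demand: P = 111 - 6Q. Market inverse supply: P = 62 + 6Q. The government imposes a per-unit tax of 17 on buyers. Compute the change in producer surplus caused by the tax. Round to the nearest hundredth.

-28.69

Pre-tax equilibrium: 111 - 6Q = 62 + 6Q gives Q* = 4.0833, P* = 86.5.
A tax on buyers shifts demand down by 17: (111 - 17) - 6Q = 62 + 6Q, so Q_t = 2.6667. Buyers pay P_b = 95; sellers receive P_s = P_b - 17 = 78.
Producers lose the trapezoid between P_s and P* out to Q_t plus the triangle from Q_t to Q*: change in PS = 21.3333 - 50.0208 = -28.6875.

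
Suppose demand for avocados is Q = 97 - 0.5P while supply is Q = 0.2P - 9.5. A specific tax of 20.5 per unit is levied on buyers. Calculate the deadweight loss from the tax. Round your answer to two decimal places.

30.02

Rewriting demand in inverse form: P = 194 - 2Q.
Rewriting supply in inverse form: P = 47.5 + 5Q.
Pre-tax equilibrium: 194 - 2Q = 47.5 + 5Q gives Q* = 20.9286, P* = 152.1429.
With the tax, buyers' net willingness to pay falls by 20.5: (194 - 20.5) - 2Q = 47.5 + 5Q, so Q_t = 18. Buyers pay P_b = 158; sellers receive P_s = P_b - 20.5 = 137.5.
Deadweight loss is the triangle between the curves from Q_t to Q*: (1/2)(20.9286 - 18)(20.5) = 30.0179.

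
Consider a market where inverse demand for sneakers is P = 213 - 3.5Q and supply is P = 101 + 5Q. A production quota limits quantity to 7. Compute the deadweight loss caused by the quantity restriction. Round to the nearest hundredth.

162.13

Without the quota, 213 - 3.5Q = 101 + 5Q gives Q* = 13.1765.
At Q = 7 the demand price is 213 - 3.5(7) = 188.5 and the supply price is 101 + 5(7) = 136.
DWL = (1/2)(gap between curves at 7) x (Q* - 7) = (1/2)(52.5)(6.1765) = 162.1324.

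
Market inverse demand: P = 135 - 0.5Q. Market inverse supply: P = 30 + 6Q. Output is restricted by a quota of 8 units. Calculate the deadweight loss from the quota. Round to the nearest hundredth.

216.08

Unrestricted equilibrium: Q* = (135 - 30)/(0.5 + 6) = 16.1538.
At Q = 8 the demand price is 135 - 0.5(8) = 131 and the supply price is 30 + 6(8) = 78.
DWL = (1/2)(gap between curves at 8) x (Q* - 8) = (1/2)(53)(8.1538) = 216.0769.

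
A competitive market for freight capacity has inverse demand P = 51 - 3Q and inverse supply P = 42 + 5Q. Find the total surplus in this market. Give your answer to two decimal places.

Equilibrium: 51 - 3Q = 42 + 5Q, so Q* = 1.125 and P* = 47.625.
CS = (1/2)(1.125)(3.375) = 1.8984 and PS = (1/2)(1.125)(5.625) = 3.1641, so total surplus = 5.0625.

5.06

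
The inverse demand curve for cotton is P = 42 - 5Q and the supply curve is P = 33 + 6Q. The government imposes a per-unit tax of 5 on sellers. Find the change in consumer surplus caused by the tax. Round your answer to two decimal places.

-1.34

Without the tax, 42 - 5Q = 33 + 6Q so Q* = 0.8182 and P* = 37.9091.
With the tax, sellers need 5 more per unit: 42 - 5Q = 33 + 6Q + 5, so Q_t = 0.3636. Buyers pay P_b = 40.1818; sellers receive P_s = P_b - 5 = 35.1818.
CS falls from (1/2)(0.8182)(4.0909) = 1.6736 to (1/2)(0.3636)(1.8182) = 0.3306, a change of -1.343.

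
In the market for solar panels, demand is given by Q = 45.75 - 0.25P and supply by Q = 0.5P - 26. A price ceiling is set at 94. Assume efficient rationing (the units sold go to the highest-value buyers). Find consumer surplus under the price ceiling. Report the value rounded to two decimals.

987.00

Rewriting demand in inverse form: P = 183 - 4Q.
Rewriting supply in inverse form: P = 52 + 2Q.
Without the control, 183 - 4Q = 52 + 2Q so Q* = 21.8333 and P* = 95.6667.
At the ceiling price 94, quantity supplied is (94 - 52)/2 = 21; supply is the short side, so Q = 21 trades at P = 94.
The demand price at Q = 21 is 99. CS is the trapezoid between demand and 94 over [0, 21]: (1/2)[(183 - 94) + (99 - 94)](21) = 987.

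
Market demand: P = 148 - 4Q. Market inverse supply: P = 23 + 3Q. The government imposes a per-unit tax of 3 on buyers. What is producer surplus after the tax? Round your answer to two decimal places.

Without the tax, 148 - 4Q = 23 + 3Q so Q* = 17.8571 and P* = 76.5714.
With the tax, buyers' net willingness to pay falls by 3: (148 - 3) - 4Q = 23 + 3Q, so Q_t = 17.4286. Buyers pay P_b = 78.2857; sellers receive P_s = P_b - 3 = 75.2857.
Producer surplus is the triangle above supply below P_s: (1/2)(17.4286)(75.2857 - 23) = 455.6327.

455.63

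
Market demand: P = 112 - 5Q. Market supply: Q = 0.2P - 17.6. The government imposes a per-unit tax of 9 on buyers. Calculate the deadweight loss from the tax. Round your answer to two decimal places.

4.05

Rewriting supply in inverse form: P = 88 + 5Q.
Without the tax, 112 - 5Q = 88 + 5Q so Q* = 2.4 and P* = 100.
A tax on buyers shifts demand down by 9: (112 - 9) - 5Q = 88 + 5Q, so Q_t = 1.5. Buyers pay P_b = 104.5; sellers receive P_s = P_b - 9 = 95.5.
Deadweight loss is the triangle between the curves from Q_t to Q*: (1/2)(2.4 - 1.5)(9) = 4.05.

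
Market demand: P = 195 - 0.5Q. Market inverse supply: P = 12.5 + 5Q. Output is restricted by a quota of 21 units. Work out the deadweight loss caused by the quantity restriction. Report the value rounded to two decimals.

408.09

Without the quota, 195 - 0.5Q = 12.5 + 5Q gives Q* = 33.1818.
At Q = 21 the demand price is 195 - 0.5(21) = 184.5 and the supply price is 12.5 + 5(21) = 117.5.
Deadweight loss is the triangle between the curves from 21 to 33.1818: (1/2)(184.5 - 117.5)(33.1818 - 21) = 408.0909.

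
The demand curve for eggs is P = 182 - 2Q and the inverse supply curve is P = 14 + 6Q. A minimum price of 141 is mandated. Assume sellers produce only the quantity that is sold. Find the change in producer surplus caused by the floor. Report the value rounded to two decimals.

Without the control, 182 - 2Q = 14 + 6Q so Q* = 21 and P* = 140.
At P = 141, buyers demand (182 - 141)/2 = 20.5 while sellers would supply more, so the quantity traded is 20.5 at price 141.
PS goes from (1/2)(21)(126) = 1323 to 1342.75 (computed as (141 - 14)(20.5) - (1/2)(6)(20.5)^2), a change of 19.75.

19.75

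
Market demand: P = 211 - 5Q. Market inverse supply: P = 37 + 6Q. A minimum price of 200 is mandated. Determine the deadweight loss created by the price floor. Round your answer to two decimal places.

1020.00

Without the control, 211 - 5Q = 37 + 6Q so Q* = 15.8182 and P* = 131.9091.
At the floor price 200, quantity demanded is (211 - 200)/5 = 2.2; demand is the short side, so Q = 2.2 trades at P = 200.
At Q = 2.2 the demand price is 200 and the supply price is 50.2. Deadweight loss is the triangle between the curves from 2.2 to 15.8182: (1/2)(200 - 50.2)(15.8182 - 2.2) = 1020.0018.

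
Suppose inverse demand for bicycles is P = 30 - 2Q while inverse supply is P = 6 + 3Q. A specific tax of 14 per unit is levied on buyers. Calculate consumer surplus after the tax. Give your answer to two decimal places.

4.00

Without the tax, 30 - 2Q = 6 + 3Q so Q* = 4.8 and P* = 20.4.
A tax on buyers shifts demand down by 14: (30 - 14) - 2Q = 6 + 3Q, so Q_t = 2. Buyers pay P_b = 26; sellers receive P_s = P_b - 14 = 12.
Consumer surplus is the triangle under demand above P_b: (1/2)(2)(30 - 26) = 4.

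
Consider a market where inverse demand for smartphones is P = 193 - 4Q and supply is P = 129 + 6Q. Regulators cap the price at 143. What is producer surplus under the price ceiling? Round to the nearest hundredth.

Without the control, 193 - 4Q = 129 + 6Q so Q* = 6.4 and P* = 167.4.
At the ceiling price 143, quantity supplied is (143 - 129)/6 = 2.3333; supply is the short side, so Q = 2.3333 trades at P = 143.
PS is the triangle above supply below 143: (1/2)(2.3333)(143 - 129) = 16.3333.

16.33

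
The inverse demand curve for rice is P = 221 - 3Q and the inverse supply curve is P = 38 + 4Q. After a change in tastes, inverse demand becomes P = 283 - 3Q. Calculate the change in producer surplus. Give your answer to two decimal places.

1083.10

Initial equilibrium: Q_0 = 26.1429, P_0 = 142.5714; CS_0 = (1/2)(26.1429)(78.4286) = 1025.1735, PS_0 = (1/2)(26.1429)(104.5714) = 1366.898.
New equilibrium: 283 - 3Q = 38 + 4Q gives Q_1 = 35, P_1 = 178; CS_1 = 1837.5, PS_1 = 2450.
Change in producer surplus = 2450 - 1366.898 = 1083.102.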